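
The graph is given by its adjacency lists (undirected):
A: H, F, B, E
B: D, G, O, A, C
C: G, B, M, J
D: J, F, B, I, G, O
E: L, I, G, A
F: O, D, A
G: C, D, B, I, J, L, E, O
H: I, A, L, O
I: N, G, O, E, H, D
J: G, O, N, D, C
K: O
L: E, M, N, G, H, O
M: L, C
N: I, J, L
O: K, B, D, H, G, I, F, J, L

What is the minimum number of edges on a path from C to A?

Level 0: C
Level 1: B, G, J, M
Level 2: A, D, E, I, L, N, O
Level 3: F, H, K
A first appears at level 2.

2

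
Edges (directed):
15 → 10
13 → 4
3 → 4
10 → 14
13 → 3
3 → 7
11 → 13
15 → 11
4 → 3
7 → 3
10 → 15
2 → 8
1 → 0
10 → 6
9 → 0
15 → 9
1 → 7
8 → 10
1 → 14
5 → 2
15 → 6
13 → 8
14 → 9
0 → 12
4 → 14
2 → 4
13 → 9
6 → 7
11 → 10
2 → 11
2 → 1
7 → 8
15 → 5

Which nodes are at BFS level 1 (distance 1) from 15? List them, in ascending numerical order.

5, 6, 9, 10, 11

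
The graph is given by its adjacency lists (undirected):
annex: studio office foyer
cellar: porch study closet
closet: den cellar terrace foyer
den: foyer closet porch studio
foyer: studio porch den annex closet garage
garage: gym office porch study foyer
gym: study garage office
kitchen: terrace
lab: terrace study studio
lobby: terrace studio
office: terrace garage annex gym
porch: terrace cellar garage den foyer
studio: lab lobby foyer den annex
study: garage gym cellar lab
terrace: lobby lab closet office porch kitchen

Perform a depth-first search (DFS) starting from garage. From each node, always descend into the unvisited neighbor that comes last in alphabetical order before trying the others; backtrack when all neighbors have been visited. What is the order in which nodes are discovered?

garage study lab terrace porch foyer studio lobby den closet cellar annex office gym kitchen

Visit garage
garage → study
study → lab
lab → terrace
terrace → porch
porch → foyer
foyer → studio
studio → lobby
studio → den
den → closet
closet → cellar
studio → annex
annex → office
office → gym
terrace → kitchen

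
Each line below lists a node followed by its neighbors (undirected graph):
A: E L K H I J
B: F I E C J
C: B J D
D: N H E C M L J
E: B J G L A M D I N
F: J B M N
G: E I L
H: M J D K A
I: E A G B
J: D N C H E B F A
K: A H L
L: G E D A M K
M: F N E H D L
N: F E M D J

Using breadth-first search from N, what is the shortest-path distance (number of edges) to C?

2

Level 0: N
Level 1: D, E, F, J, M
Level 2: A, B, C, G, H, I, L
Level 3: K
C first appears at level 2.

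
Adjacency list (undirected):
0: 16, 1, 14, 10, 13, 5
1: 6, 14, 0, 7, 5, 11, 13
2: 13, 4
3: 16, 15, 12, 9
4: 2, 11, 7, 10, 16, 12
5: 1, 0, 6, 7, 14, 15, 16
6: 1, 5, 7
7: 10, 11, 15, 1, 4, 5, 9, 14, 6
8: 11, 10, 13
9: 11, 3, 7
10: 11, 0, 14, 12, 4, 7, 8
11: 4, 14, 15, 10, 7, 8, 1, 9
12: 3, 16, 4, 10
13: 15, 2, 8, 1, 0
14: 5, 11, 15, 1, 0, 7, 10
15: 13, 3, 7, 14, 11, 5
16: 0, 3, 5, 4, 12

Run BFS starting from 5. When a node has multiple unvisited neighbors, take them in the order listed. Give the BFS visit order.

5 -> 1 -> 0 -> 6 -> 7 -> 14 -> 15 -> 16 -> 11 -> 13 -> 10 -> 4 -> 9 -> 3 -> 12 -> 8 -> 2

Visit 5; enqueue 1, 0, 6, 7, 14, 15, 16 → queue [1, 0, 6, 7, 14, 15, 16]
Visit 1; enqueue 11, 13 → queue [0, 6, 7, 14, 15, 16, 11, 13]
Visit 0; enqueue 10 → queue [6, 7, 14, 15, 16, 11, 13, 10]
Visit 6 → queue [7, 14, 15, 16, 11, 13, 10]
Visit 7; enqueue 4, 9 → queue [14, 15, 16, 11, 13, 10, 4, 9]
Visit 14 → queue [15, 16, 11, 13, 10, 4, 9]
Visit 15; enqueue 3 → queue [16, 11, 13, 10, 4, 9, 3]
Visit 16; enqueue 12 → queue [11, 13, 10, 4, 9, 3, 12]
Visit 11; enqueue 8 → queue [13, 10, 4, 9, 3, 12, 8]
Visit 13; enqueue 2 → queue [10, 4, 9, 3, 12, 8, 2]
Visit 10 → queue [4, 9, 3, 12, 8, 2]
Visit 4 → queue [9, 3, 12, 8, 2]
Visit 9 → queue [3, 12, 8, 2]
Visit 3 → queue [12, 8, 2]
Visit 12 → queue [8, 2]
Visit 8 → queue [2]
Visit 2 → queue []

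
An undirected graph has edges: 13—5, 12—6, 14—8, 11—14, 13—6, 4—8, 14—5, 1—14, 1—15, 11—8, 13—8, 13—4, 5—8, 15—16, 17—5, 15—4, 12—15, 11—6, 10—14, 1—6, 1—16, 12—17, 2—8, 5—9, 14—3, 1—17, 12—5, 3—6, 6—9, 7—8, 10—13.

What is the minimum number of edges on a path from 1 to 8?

Level 0: 1
Level 1: 6, 14, 15, 16, 17
Level 2: 3, 4, 5, 8, 9, 10, 11, 12, 13
Level 3: 2, 7
8 first appears at level 2.

2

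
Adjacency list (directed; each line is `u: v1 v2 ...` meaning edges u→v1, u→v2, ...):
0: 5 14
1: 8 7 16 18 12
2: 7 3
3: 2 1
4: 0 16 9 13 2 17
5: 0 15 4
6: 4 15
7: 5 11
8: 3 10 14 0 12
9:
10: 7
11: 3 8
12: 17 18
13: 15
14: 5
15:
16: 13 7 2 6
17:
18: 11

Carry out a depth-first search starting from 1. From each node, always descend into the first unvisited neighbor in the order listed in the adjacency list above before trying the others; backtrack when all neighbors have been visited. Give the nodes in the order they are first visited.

1 → 8 → 3 → 2 → 7 → 5 → 0 → 14 → 15 → 4 → 16 → 13 → 6 → 9 → 17 → 11 → 10 → 12 → 18

Visit 1
1 → 8
8 → 3
3 → 2
2 → 7
7 → 5
5 → 0
0 → 14
5 → 15
5 → 4
4 → 16
16 → 13
16 → 6
4 → 9
4 → 17
7 → 11
8 → 10
8 → 12
12 → 18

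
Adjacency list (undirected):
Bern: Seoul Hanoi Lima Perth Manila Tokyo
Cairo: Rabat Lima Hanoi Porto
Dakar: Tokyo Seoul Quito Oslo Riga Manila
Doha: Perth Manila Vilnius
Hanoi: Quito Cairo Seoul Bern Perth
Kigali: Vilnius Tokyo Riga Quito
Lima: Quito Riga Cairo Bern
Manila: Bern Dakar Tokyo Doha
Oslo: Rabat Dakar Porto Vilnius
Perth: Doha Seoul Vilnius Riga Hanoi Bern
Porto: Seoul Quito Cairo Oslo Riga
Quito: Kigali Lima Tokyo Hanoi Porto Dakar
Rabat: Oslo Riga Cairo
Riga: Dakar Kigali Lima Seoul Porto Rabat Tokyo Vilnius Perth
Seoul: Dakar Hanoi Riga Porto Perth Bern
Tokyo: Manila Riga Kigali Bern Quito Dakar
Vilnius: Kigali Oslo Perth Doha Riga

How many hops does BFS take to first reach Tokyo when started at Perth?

2

Level 0: Perth
Level 1: Bern, Doha, Hanoi, Riga, Seoul, Vilnius
Level 2: Cairo, Dakar, Kigali, Lima, Manila, Oslo, Porto, Quito, Rabat, Tokyo
Tokyo first appears at level 2.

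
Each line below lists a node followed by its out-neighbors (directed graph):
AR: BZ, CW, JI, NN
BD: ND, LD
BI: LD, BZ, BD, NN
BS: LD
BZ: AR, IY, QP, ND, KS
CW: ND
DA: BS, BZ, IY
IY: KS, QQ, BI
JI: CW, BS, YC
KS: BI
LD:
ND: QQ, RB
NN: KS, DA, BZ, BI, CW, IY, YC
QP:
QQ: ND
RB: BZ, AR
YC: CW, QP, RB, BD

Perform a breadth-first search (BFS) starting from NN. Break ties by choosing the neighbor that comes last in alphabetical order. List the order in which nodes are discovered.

Visit NN; enqueue YC, KS, IY, DA, CW, BZ, BI → queue [YC, KS, IY, DA, CW, BZ, BI]
Visit YC; enqueue RB, QP, BD → queue [KS, IY, DA, CW, BZ, BI, RB, QP, BD]
Visit KS → queue [IY, DA, CW, BZ, BI, RB, QP, BD]
Visit IY; enqueue QQ → queue [DA, CW, BZ, BI, RB, QP, BD, QQ]
Visit DA; enqueue BS → queue [CW, BZ, BI, RB, QP, BD, QQ, BS]
Visit CW; enqueue ND → queue [BZ, BI, RB, QP, BD, QQ, BS, ND]
Visit BZ; enqueue AR → queue [BI, RB, QP, BD, QQ, BS, ND, AR]
Visit BI; enqueue LD → queue [RB, QP, BD, QQ, BS, ND, AR, LD]
Visit RB → queue [QP, BD, QQ, BS, ND, AR, LD]
Visit QP → queue [BD, QQ, BS, ND, AR, LD]
Visit BD → queue [QQ, BS, ND, AR, LD]
Visit QQ → queue [BS, ND, AR, LD]
Visit BS → queue [ND, AR, LD]
Visit ND → queue [AR, LD]
Visit AR; enqueue JI → queue [LD, JI]
Visit LD → queue [JI]
Visit JI → queue []

NN, YC, KS, IY, DA, CW, BZ, BI, RB, QP, BD, QQ, BS, ND, AR, LD, JI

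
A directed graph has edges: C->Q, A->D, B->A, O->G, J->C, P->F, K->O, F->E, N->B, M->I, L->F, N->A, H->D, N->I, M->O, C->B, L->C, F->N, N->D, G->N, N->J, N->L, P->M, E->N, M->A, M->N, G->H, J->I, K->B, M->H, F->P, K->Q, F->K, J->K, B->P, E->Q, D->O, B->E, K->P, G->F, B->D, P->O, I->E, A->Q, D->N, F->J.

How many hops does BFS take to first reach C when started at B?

4

Level 0: B
Level 1: A, D, E, P
Level 2: F, M, N, O, Q
Level 3: G, H, I, J, K, L
Level 4: C
C first appears at level 4.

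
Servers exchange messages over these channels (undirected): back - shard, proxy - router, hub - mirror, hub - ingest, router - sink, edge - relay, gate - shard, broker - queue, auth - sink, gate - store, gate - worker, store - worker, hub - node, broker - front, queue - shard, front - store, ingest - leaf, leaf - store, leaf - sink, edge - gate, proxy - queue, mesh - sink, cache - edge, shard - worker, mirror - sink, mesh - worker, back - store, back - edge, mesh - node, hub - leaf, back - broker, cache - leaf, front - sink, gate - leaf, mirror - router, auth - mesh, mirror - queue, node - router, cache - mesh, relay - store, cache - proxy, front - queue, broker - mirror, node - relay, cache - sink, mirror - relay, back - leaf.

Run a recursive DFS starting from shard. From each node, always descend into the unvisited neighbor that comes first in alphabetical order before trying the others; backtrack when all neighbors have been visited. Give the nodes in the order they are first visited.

Visit shard
shard → back
back → broker
broker → front
front → queue
queue → mirror
mirror → hub
hub → ingest
ingest → leaf
leaf → cache
cache → edge
edge → gate
gate → store
store → relay
relay → node
node → mesh
mesh → auth
auth → sink
sink → router
router → proxy
mesh → worker

shard -> back -> broker -> front -> queue -> mirror -> hub -> ingest -> leaf -> cache -> edge -> gate -> store -> relay -> node -> mesh -> auth -> sink -> router -> proxy -> worker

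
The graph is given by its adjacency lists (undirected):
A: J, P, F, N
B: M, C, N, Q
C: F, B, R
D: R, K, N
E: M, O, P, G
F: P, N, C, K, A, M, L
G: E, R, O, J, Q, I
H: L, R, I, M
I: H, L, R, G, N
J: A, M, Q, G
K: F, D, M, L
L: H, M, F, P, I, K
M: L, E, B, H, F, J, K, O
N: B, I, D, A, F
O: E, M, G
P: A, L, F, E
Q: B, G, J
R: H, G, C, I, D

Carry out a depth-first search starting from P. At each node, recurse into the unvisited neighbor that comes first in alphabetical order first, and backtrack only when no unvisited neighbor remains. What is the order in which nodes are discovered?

P → A → F → C → B → M → E → G → I → H → L → K → D → N → R → J → Q → O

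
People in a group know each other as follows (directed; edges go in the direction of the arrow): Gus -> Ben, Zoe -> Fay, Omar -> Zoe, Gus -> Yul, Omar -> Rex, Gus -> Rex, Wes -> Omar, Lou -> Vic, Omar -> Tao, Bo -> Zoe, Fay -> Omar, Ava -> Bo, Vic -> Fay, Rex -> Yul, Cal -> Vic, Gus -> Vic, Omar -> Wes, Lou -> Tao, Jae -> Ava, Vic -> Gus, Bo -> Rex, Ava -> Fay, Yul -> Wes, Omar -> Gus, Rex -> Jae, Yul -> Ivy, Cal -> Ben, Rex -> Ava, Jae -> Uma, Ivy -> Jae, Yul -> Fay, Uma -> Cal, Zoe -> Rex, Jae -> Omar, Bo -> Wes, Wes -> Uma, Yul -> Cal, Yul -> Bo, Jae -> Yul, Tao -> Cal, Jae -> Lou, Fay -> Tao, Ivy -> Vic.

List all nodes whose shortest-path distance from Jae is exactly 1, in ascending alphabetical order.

Level 0: Jae
Level 1: Ava, Lou, Omar, Uma, Yul
Level 2: Bo, Cal, Fay, Gus, Ivy, Rex, Tao, Vic, Wes, Zoe
Level 3: Ben

Ava, Lou, Omar, Uma, Yul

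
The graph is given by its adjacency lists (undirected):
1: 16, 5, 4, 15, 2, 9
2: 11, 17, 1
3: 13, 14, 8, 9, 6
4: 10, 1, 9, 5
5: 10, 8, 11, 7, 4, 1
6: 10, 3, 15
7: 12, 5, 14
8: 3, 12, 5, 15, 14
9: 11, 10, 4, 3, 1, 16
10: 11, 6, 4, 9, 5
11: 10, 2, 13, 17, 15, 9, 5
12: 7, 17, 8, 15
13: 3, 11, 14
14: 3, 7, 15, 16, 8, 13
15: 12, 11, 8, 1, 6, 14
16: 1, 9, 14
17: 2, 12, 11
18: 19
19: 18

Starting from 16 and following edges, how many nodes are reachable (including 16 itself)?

BFS from 16 visits: 16, 14, 9, 1, 15, 13, 8, 7, 3, 11, 10, 4, 5, 2, 12, 6, 17
Reachable nodes: 17 of 19 total.

17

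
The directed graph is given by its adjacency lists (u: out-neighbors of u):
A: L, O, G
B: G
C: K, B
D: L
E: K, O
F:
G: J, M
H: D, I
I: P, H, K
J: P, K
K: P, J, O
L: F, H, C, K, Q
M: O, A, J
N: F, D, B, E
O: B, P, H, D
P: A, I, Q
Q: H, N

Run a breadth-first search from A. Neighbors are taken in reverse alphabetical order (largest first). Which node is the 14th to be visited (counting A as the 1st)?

Visit A; enqueue O, L, G → queue [O, L, G]
Visit O; enqueue P, H, D, B → queue [L, G, P, H, D, B]
Visit L; enqueue Q, K, F, C → queue [G, P, H, D, B, Q, K, F, C]
Visit G; enqueue M, J → queue [P, H, D, B, Q, K, F, C, M, J]
Visit P; enqueue I → queue [H, D, B, Q, K, F, C, M, J, I]
Visit H → queue [D, B, Q, K, F, C, M, J, I]
Visit D → queue [B, Q, K, F, C, M, J, I]
Visit B → queue [Q, K, F, C, M, J, I]
Visit Q; enqueue N → queue [K, F, C, M, J, I, N]
Visit K → queue [F, C, M, J, I, N]
Visit F → queue [C, M, J, I, N]
Visit C → queue [M, J, I, N]
Visit M → queue [J, I, N]
Visit J → queue [I, N]
Visit I → queue [N]
Visit N; enqueue E → queue [E]
Visit E → queue []

Visit order: A, O, L, G, P, H, D, B, Q, K, F, C, M, J, I, N, E

J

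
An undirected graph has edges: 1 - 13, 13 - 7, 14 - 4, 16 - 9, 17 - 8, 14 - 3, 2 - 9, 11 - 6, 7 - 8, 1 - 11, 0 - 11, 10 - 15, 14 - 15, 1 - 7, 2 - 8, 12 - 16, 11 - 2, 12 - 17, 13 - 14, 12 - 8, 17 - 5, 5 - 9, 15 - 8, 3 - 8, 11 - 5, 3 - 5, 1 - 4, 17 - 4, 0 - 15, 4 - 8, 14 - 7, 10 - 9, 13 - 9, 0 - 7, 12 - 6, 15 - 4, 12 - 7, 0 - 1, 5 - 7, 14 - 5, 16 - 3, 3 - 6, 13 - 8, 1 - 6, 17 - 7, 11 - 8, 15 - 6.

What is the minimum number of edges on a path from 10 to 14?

2

Level 0: 10
Level 1: 9, 15
Level 2: 0, 2, 4, 5, 6, 8, 13, 14, 16
Level 3: 1, 3, 7, 11, 12, 17
14 first appears at level 2.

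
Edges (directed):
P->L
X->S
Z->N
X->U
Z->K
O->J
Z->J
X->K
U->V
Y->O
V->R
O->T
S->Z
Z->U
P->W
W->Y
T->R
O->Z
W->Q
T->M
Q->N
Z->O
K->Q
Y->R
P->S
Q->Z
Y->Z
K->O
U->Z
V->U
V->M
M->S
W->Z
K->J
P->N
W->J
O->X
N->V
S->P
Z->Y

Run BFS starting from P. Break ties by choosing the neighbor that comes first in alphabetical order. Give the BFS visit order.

Visit P; enqueue L, N, S, W → queue [L, N, S, W]
Visit L → queue [N, S, W]
Visit N; enqueue V → queue [S, W, V]
Visit S; enqueue Z → queue [W, V, Z]
Visit W; enqueue J, Q, Y → queue [V, Z, J, Q, Y]
Visit V; enqueue M, R, U → queue [Z, J, Q, Y, M, R, U]
Visit Z; enqueue K, O → queue [J, Q, Y, M, R, U, K, O]
Visit J → queue [Q, Y, M, R, U, K, O]
Visit Q → queue [Y, M, R, U, K, O]
Visit Y → queue [M, R, U, K, O]
Visit M → queue [R, U, K, O]
Visit R → queue [U, K, O]
Visit U → queue [K, O]
Visit K → queue [O]
Visit O; enqueue T, X → queue [T, X]
Visit T → queue [X]
Visit X → queue []

P -> L -> N -> S -> W -> V -> Z -> J -> Q -> Y -> M -> R -> U -> K -> O -> T -> X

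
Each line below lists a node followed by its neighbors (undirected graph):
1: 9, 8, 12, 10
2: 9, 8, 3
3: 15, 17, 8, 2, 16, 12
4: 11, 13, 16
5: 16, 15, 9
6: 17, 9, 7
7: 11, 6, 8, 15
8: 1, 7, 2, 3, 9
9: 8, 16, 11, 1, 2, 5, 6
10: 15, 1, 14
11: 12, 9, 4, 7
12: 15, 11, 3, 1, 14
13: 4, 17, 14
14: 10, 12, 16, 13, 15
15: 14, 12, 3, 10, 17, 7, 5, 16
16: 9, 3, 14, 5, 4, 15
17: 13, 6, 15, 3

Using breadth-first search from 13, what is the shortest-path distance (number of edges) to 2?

3

Level 0: 13
Level 1: 4, 14, 17
Level 2: 3, 6, 10, 11, 12, 15, 16
Level 3: 1, 2, 5, 7, 8, 9
2 first appears at level 3.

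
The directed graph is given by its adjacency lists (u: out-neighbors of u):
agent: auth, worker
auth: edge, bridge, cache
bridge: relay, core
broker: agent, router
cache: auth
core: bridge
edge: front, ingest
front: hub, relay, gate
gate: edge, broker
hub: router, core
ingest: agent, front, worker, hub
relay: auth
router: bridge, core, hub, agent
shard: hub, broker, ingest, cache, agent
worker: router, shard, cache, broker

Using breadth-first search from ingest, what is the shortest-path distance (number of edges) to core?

2

Level 0: ingest
Level 1: agent, front, hub, worker
Level 2: auth, broker, cache, core, gate, relay, router, shard
Level 3: bridge, edge
core first appears at level 2.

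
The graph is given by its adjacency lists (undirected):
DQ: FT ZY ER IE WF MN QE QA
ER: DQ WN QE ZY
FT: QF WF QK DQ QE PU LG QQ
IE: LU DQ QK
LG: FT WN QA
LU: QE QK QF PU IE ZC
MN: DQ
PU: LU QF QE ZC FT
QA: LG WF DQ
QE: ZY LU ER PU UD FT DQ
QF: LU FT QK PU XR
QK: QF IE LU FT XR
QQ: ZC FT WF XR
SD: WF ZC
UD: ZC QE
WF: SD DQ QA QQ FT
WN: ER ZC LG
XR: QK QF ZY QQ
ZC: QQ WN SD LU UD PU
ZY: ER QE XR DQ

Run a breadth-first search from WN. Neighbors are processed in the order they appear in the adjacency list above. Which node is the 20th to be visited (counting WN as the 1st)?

QF

Visit WN; enqueue ER, ZC, LG → queue [ER, ZC, LG]
Visit ER; enqueue DQ, QE, ZY → queue [ZC, LG, DQ, QE, ZY]
Visit ZC; enqueue QQ, SD, LU, UD, PU → queue [LG, DQ, QE, ZY, QQ, SD, LU, UD, PU]
Visit LG; enqueue FT, QA → queue [DQ, QE, ZY, QQ, SD, LU, UD, PU, FT, QA]
Visit DQ; enqueue IE, WF, MN → queue [QE, ZY, QQ, SD, LU, UD, PU, FT, QA, IE, WF, MN]
Visit QE → queue [ZY, QQ, SD, LU, UD, PU, FT, QA, IE, WF, MN]
Visit ZY; enqueue XR → queue [QQ, SD, LU, UD, PU, FT, QA, IE, WF, MN, XR]
Visit QQ → queue [SD, LU, UD, PU, FT, QA, IE, WF, MN, XR]
Visit SD → queue [LU, UD, PU, FT, QA, IE, WF, MN, XR]
Visit LU; enqueue QK, QF → queue [UD, PU, FT, QA, IE, WF, MN, XR, QK, QF]
Visit UD → queue [PU, FT, QA, IE, WF, MN, XR, QK, QF]
Visit PU → queue [FT, QA, IE, WF, MN, XR, QK, QF]
Visit FT → queue [QA, IE, WF, MN, XR, QK, QF]
Visit QA → queue [IE, WF, MN, XR, QK, QF]
Visit IE → queue [WF, MN, XR, QK, QF]
Visit WF → queue [MN, XR, QK, QF]
Visit MN → queue [XR, QK, QF]
Visit XR → queue [QK, QF]
Visit QK → queue [QF]
Visit QF → queue []

Visit order: WN, ER, ZC, LG, DQ, QE, ZY, QQ, SD, LU, UD, PU, FT, QA, IE, WF, MN, XR, QK, QF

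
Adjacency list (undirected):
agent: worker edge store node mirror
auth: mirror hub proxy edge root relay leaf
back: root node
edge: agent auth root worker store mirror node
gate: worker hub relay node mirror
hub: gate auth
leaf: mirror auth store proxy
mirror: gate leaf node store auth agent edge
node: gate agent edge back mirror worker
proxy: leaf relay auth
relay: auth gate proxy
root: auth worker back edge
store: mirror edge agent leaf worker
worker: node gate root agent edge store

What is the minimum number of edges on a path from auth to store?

Level 0: auth
Level 1: edge, hub, leaf, mirror, proxy, relay, root
Level 2: agent, back, gate, node, store, worker
store first appears at level 2.

2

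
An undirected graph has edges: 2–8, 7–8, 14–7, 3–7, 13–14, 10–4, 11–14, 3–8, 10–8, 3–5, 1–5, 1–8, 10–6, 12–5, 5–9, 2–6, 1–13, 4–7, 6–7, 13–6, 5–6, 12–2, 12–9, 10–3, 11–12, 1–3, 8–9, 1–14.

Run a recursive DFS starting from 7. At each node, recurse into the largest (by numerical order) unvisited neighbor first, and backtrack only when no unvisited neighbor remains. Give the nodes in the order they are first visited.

7, 14, 13, 6, 10, 8, 9, 12, 11, 5, 3, 1, 2, 4

Visit 7
7 → 14
14 → 13
13 → 6
6 → 10
10 → 8
8 → 9
9 → 12
12 → 11
12 → 5
5 → 3
3 → 1
12 → 2
10 → 4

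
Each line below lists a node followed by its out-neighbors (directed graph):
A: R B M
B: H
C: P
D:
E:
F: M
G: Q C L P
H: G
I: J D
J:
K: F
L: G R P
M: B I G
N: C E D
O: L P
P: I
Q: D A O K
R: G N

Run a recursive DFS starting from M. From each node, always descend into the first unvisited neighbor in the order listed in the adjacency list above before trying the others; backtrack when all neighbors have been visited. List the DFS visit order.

M, B, H, G, Q, D, A, R, N, C, P, I, J, E, O, L, K, F

Visit M
M → B
B → H
H → G
G → Q
Q → D
Q → A
A → R
R → N
N → C
C → P
P → I
I → J
N → E
Q → O
O → L
Q → K
K → F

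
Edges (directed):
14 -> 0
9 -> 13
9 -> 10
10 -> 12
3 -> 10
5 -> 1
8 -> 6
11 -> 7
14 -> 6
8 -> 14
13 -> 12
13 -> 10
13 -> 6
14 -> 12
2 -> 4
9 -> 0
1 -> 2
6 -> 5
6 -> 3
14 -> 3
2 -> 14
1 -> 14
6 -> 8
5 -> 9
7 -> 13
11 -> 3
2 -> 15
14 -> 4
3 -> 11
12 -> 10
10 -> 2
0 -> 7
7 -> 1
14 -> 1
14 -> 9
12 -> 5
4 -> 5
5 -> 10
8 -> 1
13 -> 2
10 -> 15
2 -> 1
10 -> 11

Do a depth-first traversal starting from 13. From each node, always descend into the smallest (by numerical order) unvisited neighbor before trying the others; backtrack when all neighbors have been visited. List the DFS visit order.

13 -> 2 -> 1 -> 14 -> 0 -> 7 -> 3 -> 10 -> 11 -> 12 -> 5 -> 9 -> 15 -> 4 -> 6 -> 8

Visit 13
13 → 2
2 → 1
1 → 14
14 → 0
0 → 7
14 → 3
3 → 10
10 → 11
10 → 12
12 → 5
5 → 9
10 → 15
14 → 4
14 → 6
6 → 8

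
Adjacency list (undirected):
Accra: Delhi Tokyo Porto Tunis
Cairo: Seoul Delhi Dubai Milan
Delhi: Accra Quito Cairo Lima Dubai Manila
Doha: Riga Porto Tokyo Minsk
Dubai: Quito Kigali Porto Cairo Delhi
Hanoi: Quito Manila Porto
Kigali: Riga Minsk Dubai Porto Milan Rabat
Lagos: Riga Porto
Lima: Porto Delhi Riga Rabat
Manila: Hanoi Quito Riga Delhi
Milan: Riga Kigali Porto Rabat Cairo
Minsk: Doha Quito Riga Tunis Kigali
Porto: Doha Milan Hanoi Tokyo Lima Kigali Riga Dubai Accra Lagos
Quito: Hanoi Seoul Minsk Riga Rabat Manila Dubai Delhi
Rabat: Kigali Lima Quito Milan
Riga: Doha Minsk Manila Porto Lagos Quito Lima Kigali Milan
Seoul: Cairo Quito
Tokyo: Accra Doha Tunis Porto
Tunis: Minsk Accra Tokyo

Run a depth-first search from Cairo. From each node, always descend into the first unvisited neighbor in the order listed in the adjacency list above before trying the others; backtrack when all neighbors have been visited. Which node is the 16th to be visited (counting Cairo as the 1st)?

Rabat

Visit Cairo
Cairo → Seoul
Seoul → Quito
Quito → Hanoi
Hanoi → Manila
Manila → Riga
Riga → Doha
Doha → Porto
Porto → Milan
Milan → Kigali
Kigali → Minsk
Minsk → Tunis
Tunis → Accra
Accra → Delhi
Delhi → Lima
Lima → Rabat
Delhi → Dubai
Accra → Tokyo
Porto → Lagos

Visit order: Cairo, Seoul, Quito, Hanoi, Manila, Riga, Doha, Porto, Milan, Kigali, Minsk, Tunis, Accra, Delhi, Lima, Rabat, Dubai, Tokyo, Lagos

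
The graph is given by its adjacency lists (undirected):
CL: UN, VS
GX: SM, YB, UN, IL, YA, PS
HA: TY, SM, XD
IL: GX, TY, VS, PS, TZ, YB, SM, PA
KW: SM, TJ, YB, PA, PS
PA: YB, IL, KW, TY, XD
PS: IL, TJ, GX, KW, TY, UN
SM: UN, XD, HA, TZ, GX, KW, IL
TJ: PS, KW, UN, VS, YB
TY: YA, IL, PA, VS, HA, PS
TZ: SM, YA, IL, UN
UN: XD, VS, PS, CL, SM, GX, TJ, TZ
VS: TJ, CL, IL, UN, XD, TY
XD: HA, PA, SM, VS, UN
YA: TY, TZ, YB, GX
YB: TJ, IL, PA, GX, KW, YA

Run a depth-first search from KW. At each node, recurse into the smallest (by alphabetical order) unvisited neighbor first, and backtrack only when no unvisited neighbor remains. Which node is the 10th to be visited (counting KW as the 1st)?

TY

Visit KW
KW → PA
PA → IL
IL → GX
GX → PS
PS → TJ
TJ → UN
UN → CL
CL → VS
VS → TY
TY → HA
HA → SM
SM → TZ
TZ → YA
YA → YB
SM → XD

Visit order: KW, PA, IL, GX, PS, TJ, UN, CL, VS, TY, HA, SM, TZ, YA, YB, XD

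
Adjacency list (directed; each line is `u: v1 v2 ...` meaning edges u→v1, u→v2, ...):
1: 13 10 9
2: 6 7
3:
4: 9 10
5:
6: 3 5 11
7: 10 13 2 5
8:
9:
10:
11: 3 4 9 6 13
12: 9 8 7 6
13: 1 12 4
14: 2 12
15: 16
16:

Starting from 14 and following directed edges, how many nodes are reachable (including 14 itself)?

14

BFS from 14 visits: 14, 2, 12, 6, 7, 9, 8, 3, 5, 11, 10, 13, 4, 1
Reachable nodes: 14 of 16 total.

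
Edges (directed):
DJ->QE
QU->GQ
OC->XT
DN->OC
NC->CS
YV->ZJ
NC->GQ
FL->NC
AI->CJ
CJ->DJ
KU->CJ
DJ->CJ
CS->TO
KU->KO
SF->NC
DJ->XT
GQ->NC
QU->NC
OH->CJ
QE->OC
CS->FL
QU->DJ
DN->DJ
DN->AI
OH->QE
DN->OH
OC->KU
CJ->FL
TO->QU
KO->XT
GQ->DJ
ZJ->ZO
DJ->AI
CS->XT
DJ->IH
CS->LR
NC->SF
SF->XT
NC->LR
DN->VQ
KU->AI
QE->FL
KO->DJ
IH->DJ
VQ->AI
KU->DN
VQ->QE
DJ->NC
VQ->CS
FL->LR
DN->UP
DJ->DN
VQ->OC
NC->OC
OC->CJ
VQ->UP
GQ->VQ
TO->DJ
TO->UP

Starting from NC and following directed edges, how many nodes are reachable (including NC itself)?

BFS from NC visits: NC, CS, GQ, LR, OC, SF, FL, TO, XT, DJ, VQ, CJ, KU, QU, UP, AI, DN, IH, QE, KO, OH
Reachable nodes: 21 of 24 total.

21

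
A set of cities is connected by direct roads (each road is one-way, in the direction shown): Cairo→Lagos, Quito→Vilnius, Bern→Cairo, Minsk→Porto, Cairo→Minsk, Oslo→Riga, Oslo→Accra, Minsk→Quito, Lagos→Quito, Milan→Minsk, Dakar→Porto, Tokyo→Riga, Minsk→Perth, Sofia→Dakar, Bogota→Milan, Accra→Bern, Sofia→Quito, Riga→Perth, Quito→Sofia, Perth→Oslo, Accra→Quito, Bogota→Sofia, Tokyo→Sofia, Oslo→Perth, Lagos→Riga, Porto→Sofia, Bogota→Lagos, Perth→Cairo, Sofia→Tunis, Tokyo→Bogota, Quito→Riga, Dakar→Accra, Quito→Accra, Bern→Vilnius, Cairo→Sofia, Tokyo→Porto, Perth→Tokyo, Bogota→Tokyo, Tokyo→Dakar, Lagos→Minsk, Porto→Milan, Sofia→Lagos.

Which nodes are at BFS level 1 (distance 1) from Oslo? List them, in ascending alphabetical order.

Accra, Perth, Riga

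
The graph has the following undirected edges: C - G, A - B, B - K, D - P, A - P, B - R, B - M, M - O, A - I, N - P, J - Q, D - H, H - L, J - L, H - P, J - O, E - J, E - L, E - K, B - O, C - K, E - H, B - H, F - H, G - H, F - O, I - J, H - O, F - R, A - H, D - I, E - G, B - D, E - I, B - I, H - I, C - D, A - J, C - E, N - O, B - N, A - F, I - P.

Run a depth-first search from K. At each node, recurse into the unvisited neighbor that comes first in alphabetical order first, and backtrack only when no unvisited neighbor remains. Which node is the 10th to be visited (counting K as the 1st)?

I

Visit K
K → B
B → A
A → F
F → H
H → D
D → C
C → E
E → G
E → I
I → J
J → L
J → O
O → M
O → N
N → P
J → Q
F → R

Visit order: K, B, A, F, H, D, C, E, G, I, J, L, O, M, N, P, Q, R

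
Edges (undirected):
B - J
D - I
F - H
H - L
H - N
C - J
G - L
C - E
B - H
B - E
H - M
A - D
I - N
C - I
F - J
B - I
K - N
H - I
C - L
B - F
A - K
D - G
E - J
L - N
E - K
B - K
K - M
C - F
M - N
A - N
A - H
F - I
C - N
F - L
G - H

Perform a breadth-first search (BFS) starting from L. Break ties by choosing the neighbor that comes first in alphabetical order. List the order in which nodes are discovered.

L → C → F → G → H → N → E → I → J → B → D → A → M → K

Visit L; enqueue C, F, G, H, N → queue [C, F, G, H, N]
Visit C; enqueue E, I, J → queue [F, G, H, N, E, I, J]
Visit F; enqueue B → queue [G, H, N, E, I, J, B]
Visit G; enqueue D → queue [H, N, E, I, J, B, D]
Visit H; enqueue A, M → queue [N, E, I, J, B, D, A, M]
Visit N; enqueue K → queue [E, I, J, B, D, A, M, K]
Visit E → queue [I, J, B, D, A, M, K]
Visit I → queue [J, B, D, A, M, K]
Visit J → queue [B, D, A, M, K]
Visit B → queue [D, A, M, K]
Visit D → queue [A, M, K]
Visit A → queue [M, K]
Visit M → queue [K]
Visit K → queue []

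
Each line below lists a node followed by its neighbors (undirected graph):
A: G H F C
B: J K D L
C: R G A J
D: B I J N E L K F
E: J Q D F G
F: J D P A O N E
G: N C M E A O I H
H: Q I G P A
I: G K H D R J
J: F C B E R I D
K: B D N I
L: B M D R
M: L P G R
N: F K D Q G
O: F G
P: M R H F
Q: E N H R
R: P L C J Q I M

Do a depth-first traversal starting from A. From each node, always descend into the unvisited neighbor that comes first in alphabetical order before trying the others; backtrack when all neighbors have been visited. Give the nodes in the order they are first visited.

Visit A
A → C
C → G
G → E
E → D
D → B
B → J
J → F
F → N
N → K
K → I
I → H
H → P
P → M
M → L
L → R
R → Q
F → O

A, C, G, E, D, B, J, F, N, K, I, H, P, M, L, R, Q, O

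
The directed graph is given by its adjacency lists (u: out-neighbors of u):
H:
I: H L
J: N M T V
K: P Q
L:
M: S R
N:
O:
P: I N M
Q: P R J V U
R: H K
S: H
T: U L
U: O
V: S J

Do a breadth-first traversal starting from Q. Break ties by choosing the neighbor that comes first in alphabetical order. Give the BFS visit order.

Q J P R U V M N T I H K O S L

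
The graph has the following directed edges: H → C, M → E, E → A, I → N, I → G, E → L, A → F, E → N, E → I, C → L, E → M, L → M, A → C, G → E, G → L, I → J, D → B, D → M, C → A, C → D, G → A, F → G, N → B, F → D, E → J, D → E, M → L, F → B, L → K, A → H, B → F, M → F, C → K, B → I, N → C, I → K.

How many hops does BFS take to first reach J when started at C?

Level 0: C
Level 1: A, D, K, L
Level 2: B, E, F, H, M
Level 3: G, I, J, N
J first appears at level 3.

3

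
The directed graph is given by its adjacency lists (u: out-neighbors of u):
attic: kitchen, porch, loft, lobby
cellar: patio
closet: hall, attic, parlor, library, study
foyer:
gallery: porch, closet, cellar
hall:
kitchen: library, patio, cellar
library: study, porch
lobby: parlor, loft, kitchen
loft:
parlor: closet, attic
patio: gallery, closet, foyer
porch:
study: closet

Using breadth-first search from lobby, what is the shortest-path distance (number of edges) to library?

2

Level 0: lobby
Level 1: kitchen, loft, parlor
Level 2: attic, cellar, closet, library, patio
Level 3: foyer, gallery, hall, porch, study
library first appears at level 2.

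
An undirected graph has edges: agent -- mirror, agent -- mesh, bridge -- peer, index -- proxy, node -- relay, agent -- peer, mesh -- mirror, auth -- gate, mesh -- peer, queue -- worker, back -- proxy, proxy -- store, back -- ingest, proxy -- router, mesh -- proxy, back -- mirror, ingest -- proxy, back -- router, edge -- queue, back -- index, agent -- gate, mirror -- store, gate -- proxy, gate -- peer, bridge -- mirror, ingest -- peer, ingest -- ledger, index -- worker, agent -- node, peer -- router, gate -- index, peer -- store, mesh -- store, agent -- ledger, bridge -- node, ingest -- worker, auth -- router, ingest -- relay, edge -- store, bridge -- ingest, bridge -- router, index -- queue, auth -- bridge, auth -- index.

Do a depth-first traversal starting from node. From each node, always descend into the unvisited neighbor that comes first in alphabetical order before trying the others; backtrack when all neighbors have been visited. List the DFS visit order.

node → agent → gate → auth → bridge → ingest → back → index → proxy → mesh → mirror → store → edge → queue → worker → peer → router → ledger → relay

Visit node
node → agent
agent → gate
gate → auth
auth → bridge
bridge → ingest
ingest → back
back → index
index → proxy
proxy → mesh
mesh → mirror
mirror → store
store → edge
edge → queue
queue → worker
store → peer
peer → router
ingest → ledger
ingest → relay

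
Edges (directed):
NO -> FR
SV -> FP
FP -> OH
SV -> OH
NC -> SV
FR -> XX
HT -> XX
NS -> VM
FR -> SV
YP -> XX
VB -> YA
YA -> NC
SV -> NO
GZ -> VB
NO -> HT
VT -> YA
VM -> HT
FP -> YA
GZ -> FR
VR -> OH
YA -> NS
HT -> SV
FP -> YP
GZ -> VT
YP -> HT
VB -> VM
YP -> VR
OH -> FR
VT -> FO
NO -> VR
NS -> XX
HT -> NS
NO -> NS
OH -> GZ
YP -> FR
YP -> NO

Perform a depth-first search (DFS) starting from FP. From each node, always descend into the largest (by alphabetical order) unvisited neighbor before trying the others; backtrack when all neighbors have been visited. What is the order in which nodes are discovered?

FP, YP, XX, VR, OH, GZ, VT, YA, NS, VM, HT, SV, NO, FR, NC, FO, VB

Visit FP
FP → YP
YP → XX
YP → VR
VR → OH
OH → GZ
GZ → VT
VT → YA
YA → NS
NS → VM
VM → HT
HT → SV
SV → NO
NO → FR
YA → NC
VT → FO
GZ → VB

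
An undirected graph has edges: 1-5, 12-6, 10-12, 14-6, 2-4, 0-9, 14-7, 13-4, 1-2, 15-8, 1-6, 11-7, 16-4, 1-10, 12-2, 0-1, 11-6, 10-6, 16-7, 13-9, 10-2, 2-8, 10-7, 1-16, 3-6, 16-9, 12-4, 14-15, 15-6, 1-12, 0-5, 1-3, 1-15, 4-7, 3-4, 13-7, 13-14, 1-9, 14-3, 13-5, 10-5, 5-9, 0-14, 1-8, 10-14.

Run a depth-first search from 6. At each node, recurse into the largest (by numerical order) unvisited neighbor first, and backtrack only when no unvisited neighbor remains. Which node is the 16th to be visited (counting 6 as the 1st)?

5

Visit 6
6 → 15
15 → 14
14 → 13
13 → 9
9 → 16
16 → 7
7 → 11
7 → 10
10 → 12
12 → 4
4 → 3
3 → 1
1 → 8
8 → 2
1 → 5
5 → 0

Visit order: 6, 15, 14, 13, 9, 16, 7, 11, 10, 12, 4, 3, 1, 8, 2, 5, 0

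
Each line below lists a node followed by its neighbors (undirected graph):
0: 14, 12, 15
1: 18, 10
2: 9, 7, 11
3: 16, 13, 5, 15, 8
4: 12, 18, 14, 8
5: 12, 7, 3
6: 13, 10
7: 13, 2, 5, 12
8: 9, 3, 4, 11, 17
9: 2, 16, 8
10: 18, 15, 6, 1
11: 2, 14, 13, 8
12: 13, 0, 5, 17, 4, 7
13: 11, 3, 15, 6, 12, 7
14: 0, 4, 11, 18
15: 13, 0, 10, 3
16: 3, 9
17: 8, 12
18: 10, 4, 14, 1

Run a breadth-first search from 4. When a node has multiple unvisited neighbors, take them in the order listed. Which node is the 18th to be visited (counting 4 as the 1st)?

Visit 4; enqueue 12, 18, 14, 8 → queue [12, 18, 14, 8]
Visit 12; enqueue 13, 0, 5, 17, 7 → queue [18, 14, 8, 13, 0, 5, 17, 7]
Visit 18; enqueue 10, 1 → queue [14, 8, 13, 0, 5, 17, 7, 10, 1]
Visit 14; enqueue 11 → queue [8, 13, 0, 5, 17, 7, 10, 1, 11]
Visit 8; enqueue 9, 3 → queue [13, 0, 5, 17, 7, 10, 1, 11, 9, 3]
Visit 13; enqueue 15, 6 → queue [0, 5, 17, 7, 10, 1, 11, 9, 3, 15, 6]
Visit 0 → queue [5, 17, 7, 10, 1, 11, 9, 3, 15, 6]
Visit 5 → queue [17, 7, 10, 1, 11, 9, 3, 15, 6]
Visit 17 → queue [7, 10, 1, 11, 9, 3, 15, 6]
Visit 7; enqueue 2 → queue [10, 1, 11, 9, 3, 15, 6, 2]
Visit 10 → queue [1, 11, 9, 3, 15, 6, 2]
Visit 1 → queue [11, 9, 3, 15, 6, 2]
Visit 11 → queue [9, 3, 15, 6, 2]
Visit 9; enqueue 16 → queue [3, 15, 6, 2, 16]
Visit 3 → queue [15, 6, 2, 16]
Visit 15 → queue [6, 2, 16]
Visit 6 → queue [2, 16]
Visit 2 → queue [16]
Visit 16 → queue []

Visit order: 4, 12, 18, 14, 8, 13, 0, 5, 17, 7, 10, 1, 11, 9, 3, 15, 6, 2, 16

2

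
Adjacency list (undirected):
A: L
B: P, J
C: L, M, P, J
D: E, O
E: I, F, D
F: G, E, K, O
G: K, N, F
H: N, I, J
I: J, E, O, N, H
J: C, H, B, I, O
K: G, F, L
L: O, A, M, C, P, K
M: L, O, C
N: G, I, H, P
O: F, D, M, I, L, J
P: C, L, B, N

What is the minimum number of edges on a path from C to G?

3

Level 0: C
Level 1: J, L, M, P
Level 2: A, B, H, I, K, N, O
Level 3: D, E, F, G
G first appears at level 3.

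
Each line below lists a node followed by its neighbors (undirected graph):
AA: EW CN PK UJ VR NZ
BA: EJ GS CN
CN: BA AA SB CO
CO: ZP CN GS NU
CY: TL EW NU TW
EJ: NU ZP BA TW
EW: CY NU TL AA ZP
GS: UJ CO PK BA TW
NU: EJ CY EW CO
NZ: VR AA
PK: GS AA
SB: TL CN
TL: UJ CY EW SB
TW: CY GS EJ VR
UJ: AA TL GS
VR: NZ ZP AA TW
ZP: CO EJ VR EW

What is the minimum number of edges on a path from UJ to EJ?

Level 0: UJ
Level 1: AA, GS, TL
Level 2: BA, CN, CO, CY, EW, NZ, PK, SB, TW, VR
Level 3: EJ, NU, ZP
EJ first appears at level 3.

3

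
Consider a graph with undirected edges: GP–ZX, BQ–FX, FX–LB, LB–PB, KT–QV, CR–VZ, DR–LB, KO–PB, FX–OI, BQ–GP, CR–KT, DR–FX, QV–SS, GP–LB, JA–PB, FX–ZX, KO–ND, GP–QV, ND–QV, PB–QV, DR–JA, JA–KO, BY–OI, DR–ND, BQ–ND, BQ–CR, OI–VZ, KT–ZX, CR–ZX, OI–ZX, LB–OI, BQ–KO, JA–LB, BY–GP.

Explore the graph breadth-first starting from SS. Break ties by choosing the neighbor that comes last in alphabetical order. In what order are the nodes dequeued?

SS QV PB ND KT GP LB KO JA DR BQ ZX CR BY OI FX VZ

Visit SS; enqueue QV → queue [QV]
Visit QV; enqueue PB, ND, KT, GP → queue [PB, ND, KT, GP]
Visit PB; enqueue LB, KO, JA → queue [ND, KT, GP, LB, KO, JA]
Visit ND; enqueue DR, BQ → queue [KT, GP, LB, KO, JA, DR, BQ]
Visit KT; enqueue ZX, CR → queue [GP, LB, KO, JA, DR, BQ, ZX, CR]
Visit GP; enqueue BY → queue [LB, KO, JA, DR, BQ, ZX, CR, BY]
Visit LB; enqueue OI, FX → queue [KO, JA, DR, BQ, ZX, CR, BY, OI, FX]
Visit KO → queue [JA, DR, BQ, ZX, CR, BY, OI, FX]
Visit JA → queue [DR, BQ, ZX, CR, BY, OI, FX]
Visit DR → queue [BQ, ZX, CR, BY, OI, FX]
Visit BQ → queue [ZX, CR, BY, OI, FX]
Visit ZX → queue [CR, BY, OI, FX]
Visit CR; enqueue VZ → queue [BY, OI, FX, VZ]
Visit BY → queue [OI, FX, VZ]
Visit OI → queue [FX, VZ]
Visit FX → queue [VZ]
Visit VZ → queue []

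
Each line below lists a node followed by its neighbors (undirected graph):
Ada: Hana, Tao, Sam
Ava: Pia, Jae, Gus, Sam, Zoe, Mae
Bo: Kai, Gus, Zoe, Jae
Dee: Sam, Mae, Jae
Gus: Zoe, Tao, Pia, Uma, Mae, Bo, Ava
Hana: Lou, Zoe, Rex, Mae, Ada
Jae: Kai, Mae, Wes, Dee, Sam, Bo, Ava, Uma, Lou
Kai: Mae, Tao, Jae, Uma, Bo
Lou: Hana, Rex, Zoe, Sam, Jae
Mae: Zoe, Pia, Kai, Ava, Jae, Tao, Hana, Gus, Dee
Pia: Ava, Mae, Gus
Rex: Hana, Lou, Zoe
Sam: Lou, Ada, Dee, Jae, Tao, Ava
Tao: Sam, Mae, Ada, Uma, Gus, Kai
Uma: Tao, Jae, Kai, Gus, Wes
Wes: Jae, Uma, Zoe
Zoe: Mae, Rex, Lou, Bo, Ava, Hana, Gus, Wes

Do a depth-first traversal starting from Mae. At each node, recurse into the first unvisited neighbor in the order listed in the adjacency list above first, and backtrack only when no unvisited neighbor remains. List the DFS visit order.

Mae, Zoe, Rex, Hana, Lou, Sam, Ada, Tao, Uma, Jae, Kai, Bo, Gus, Pia, Ava, Wes, Dee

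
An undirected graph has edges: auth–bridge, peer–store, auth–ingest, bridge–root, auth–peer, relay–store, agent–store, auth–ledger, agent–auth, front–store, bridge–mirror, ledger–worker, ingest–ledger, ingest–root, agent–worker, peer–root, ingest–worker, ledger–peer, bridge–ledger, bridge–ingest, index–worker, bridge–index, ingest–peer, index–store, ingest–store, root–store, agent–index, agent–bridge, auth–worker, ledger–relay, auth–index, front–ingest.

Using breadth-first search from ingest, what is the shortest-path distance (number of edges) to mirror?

Level 0: ingest
Level 1: auth, bridge, front, ledger, peer, root, store, worker
Level 2: agent, index, mirror, relay
mirror first appears at level 2.

2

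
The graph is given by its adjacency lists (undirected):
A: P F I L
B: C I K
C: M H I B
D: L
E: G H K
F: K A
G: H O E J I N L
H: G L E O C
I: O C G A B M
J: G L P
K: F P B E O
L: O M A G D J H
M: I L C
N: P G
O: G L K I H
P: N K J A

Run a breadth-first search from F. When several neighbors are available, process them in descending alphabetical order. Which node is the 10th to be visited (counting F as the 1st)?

N

Visit F; enqueue K, A → queue [K, A]
Visit K; enqueue P, O, E, B → queue [A, P, O, E, B]
Visit A; enqueue L, I → queue [P, O, E, B, L, I]
Visit P; enqueue N, J → queue [O, E, B, L, I, N, J]
Visit O; enqueue H, G → queue [E, B, L, I, N, J, H, G]
Visit E → queue [B, L, I, N, J, H, G]
Visit B; enqueue C → queue [L, I, N, J, H, G, C]
Visit L; enqueue M, D → queue [I, N, J, H, G, C, M, D]
Visit I → queue [N, J, H, G, C, M, D]
Visit N → queue [J, H, G, C, M, D]
Visit J → queue [H, G, C, M, D]
Visit H → queue [G, C, M, D]
Visit G → queue [C, M, D]
Visit C → queue [M, D]
Visit M → queue [D]
Visit D → queue []

Visit order: F, K, A, P, O, E, B, L, I, N, J, H, G, C, M, D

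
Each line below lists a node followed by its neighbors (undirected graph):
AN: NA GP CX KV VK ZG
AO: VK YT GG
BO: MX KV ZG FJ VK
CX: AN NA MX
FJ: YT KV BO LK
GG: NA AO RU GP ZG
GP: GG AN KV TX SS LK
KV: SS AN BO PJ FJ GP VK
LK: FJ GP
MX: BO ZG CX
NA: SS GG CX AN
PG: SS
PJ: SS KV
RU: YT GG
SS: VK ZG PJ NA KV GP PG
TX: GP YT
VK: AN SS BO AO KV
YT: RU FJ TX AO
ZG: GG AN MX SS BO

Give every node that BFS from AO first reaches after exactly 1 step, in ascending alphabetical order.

GG, VK, YT

Level 0: AO
Level 1: GG, VK, YT
Level 2: AN, BO, FJ, GP, KV, NA, RU, SS, TX, ZG
Level 3: CX, LK, MX, PG, PJ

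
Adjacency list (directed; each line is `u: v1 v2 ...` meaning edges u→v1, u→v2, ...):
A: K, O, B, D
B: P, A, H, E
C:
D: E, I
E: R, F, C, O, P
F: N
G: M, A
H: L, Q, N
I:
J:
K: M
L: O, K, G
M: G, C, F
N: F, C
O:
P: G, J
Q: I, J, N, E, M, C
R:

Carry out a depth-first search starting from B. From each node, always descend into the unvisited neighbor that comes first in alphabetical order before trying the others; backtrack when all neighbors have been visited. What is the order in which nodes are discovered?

Visit B
B → A
A → D
D → E
E → C
E → F
F → N
E → O
E → P
P → G
G → M
P → J
E → R
D → I
A → K
B → H
H → L
H → Q

B, A, D, E, C, F, N, O, P, G, M, J, R, I, K, H, L, Q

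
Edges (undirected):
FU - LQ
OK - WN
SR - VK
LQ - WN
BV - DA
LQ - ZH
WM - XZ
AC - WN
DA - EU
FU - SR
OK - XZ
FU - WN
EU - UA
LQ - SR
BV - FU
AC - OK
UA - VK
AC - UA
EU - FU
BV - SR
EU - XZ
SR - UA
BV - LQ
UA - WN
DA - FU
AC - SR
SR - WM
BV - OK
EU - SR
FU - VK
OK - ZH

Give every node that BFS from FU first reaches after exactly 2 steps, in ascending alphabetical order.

Level 0: FU
Level 1: BV, DA, EU, LQ, SR, VK, WN
Level 2: AC, OK, UA, WM, XZ, ZH

AC, OK, UA, WM, XZ, ZH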